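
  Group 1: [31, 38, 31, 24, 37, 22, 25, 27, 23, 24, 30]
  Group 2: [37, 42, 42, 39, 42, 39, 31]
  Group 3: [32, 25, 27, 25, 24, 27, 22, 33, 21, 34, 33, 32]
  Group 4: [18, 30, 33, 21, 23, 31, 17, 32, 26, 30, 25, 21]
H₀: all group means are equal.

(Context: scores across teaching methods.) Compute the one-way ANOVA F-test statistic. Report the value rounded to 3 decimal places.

test statistic = 10.786

Group means [28.36, 38.86, 27.92, 25.58], grand mean 29.190
SSB = Σnᵢ(x̄ᵢ−x̄)² = 837.240; SSW = ΣΣ(x−x̄ᵢ)² = 983.236
MSB = 837.240/3 = 279.0801; MSW = 983.236/38 = 25.8746
F = MSB/MSW = 10.7859
df = (3, 38)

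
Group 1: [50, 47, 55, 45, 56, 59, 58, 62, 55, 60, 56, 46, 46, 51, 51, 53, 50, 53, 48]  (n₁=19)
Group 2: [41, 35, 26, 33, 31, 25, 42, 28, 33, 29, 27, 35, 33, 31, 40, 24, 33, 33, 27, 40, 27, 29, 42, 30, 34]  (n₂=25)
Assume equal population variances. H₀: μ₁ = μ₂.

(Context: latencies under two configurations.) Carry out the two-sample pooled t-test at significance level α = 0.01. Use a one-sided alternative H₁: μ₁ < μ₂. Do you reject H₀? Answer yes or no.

reject H₀: no

x̄₁=52.684, s₁=5.078, n₁=19
x̄₂=32.320, s₂=5.391, n₂=25
s_p² = [18·5.078² + 24·5.391²]/42 = 27.6558
SE = √(s_p²·(1/19+1/25)) = 1.6006
t = (52.684−32.320)/1.6006 = 12.7231
df = 42
p-value (one-sided, H₁ less) = 1.00000
At α=0.01: p ≥ α → fail to reject H₀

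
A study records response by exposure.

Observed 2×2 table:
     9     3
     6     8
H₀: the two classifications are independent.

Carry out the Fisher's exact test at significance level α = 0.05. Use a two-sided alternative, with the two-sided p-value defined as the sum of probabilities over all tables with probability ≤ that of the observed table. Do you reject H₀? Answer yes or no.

reject H₀: no

Margins: r₁=12, r₂=14, c₁=15, c₂=11, n=26
p_obs = C(12,9)·C(14,6)/C(26,15); sum pmf over tables with pmf ≤ p_obs
p-value (two-sided) = 0.13025
At α=0.05: p ≥ α → fail to reject H₀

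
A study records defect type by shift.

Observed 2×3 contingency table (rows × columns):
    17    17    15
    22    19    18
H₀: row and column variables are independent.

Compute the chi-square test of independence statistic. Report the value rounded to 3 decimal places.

test statistic = 0.100

Row totals [49, 59], col totals [39, 36, 33], n=108
χ² = (17−17.69)²/17.69 + (17−16.33)²/16.33 + (15−14.97)²/14.97 + (22−21.31)²/21.31 + (19−19.67)²/19.67 + (18−18.03)²/18.03 = 0.0998
df = 2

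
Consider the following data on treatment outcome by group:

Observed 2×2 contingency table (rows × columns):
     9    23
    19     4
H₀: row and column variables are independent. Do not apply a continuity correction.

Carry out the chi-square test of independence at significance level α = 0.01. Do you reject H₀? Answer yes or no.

Row totals [32, 23], col totals [28, 27], n=55
χ² = (9−16.29)²/16.29 + (23−15.71)²/15.71 + (19−11.71)²/11.71 + (4−11.29)²/11.29 = 15.8947
df = 1
p-value (upper-tail) = 0.00007
At α=0.01: p < α → reject H₀

reject H₀: yes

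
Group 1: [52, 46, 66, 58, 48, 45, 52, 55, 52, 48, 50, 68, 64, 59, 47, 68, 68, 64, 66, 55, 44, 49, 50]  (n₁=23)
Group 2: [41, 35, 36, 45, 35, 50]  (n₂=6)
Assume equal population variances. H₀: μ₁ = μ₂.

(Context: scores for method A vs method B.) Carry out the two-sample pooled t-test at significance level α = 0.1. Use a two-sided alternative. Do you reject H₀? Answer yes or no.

reject H₀: yes

x̄₁=55.391, s₁=8.283, n₁=23
x̄₂=40.333, s₂=6.186, n₂=6
s_p² = [22·8.283² + 5·6.186²]/27 = 62.9930
SE = √(s_p²·(1/23+1/6)) = 3.6384
t = (55.391−40.333)/3.6384 = 4.1387
df = 27
p-value (two-sided) = 0.00031
At α=0.1: p < α → reject H₀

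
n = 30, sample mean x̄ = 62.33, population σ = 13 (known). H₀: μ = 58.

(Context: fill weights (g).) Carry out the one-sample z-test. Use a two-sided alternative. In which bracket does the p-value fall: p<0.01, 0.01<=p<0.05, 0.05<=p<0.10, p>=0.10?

p-value bracket: 0.05<=p<0.10

SE = σ/√n = 13/√30 = 2.3735
z = (x̄−μ₀)/SE = (62.33−58)/2.3735 = 1.8243
p-value (two-sided) = 0.06810
→ bracket: 0.05<=p<0.10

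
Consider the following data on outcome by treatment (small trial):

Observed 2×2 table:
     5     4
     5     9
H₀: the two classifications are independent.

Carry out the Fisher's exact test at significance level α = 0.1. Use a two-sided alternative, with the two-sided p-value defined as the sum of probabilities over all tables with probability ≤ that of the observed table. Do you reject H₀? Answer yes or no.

reject H₀: no

Margins: r₁=9, r₂=14, c₁=10, c₂=13, n=23
p_obs = C(9,5)·C(14,5)/C(23,10); sum pmf over tables with pmf ≤ p_obs
p-value (two-sided) = 0.41728
At α=0.1: p ≥ α → fail to reject H₀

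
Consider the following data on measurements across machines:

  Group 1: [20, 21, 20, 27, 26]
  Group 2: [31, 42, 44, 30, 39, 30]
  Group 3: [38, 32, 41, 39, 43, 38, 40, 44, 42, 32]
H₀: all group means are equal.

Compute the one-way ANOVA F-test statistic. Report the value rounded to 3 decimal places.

Group means [22.80, 36.00, 38.90], grand mean 34.238
SSB = Σnᵢ(x̄ᵢ−x̄)² = 890.110; SSW = ΣΣ(x−x̄ᵢ)² = 407.700
MSB = 890.110/2 = 445.0548; MSW = 407.700/18 = 22.6500
F = MSB/MSW = 19.6492
df = (2, 18)

test statistic = 19.649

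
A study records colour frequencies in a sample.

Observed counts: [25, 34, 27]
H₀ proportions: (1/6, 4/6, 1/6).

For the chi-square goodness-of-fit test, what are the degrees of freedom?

degrees of freedom = 2

df = k − 1 = 3 − 1 = 2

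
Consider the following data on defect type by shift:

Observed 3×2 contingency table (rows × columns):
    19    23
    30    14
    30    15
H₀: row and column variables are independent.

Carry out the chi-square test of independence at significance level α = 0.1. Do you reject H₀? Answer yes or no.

reject H₀: yes

Row totals [42, 44, 45], col totals [79, 52], n=131
χ² = (19−25.33)²/25.33 + (23−16.67)²/16.67 + (30−26.53)²/26.53 + (14−17.47)²/17.47 + (30−27.14)²/27.14 + (15−17.86)²/17.86 = 5.8842
df = 2
p-value (upper-tail) = 0.05275
At α=0.1: p < α → reject H₀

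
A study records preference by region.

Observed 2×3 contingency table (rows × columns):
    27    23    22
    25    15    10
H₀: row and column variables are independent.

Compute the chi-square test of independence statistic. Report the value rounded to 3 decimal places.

Row totals [72, 50], col totals [52, 38, 32], n=122
χ² = (27−30.69)²/30.69 + (23−22.43)²/22.43 + (22−18.89)²/18.89 + (25−21.31)²/21.31 + (15−15.57)²/15.57 + (10−13.11)²/13.11 = 2.3710
df = 2

test statistic = 2.371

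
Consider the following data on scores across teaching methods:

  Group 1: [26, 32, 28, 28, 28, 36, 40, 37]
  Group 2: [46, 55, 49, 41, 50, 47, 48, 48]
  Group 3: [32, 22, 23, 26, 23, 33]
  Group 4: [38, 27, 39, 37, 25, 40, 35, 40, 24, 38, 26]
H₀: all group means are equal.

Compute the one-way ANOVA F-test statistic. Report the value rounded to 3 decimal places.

test statistic = 21.533

Group means [31.88, 48.00, 26.50, 33.55], grand mean 35.364
SSB = Σnᵢ(x̄ᵢ−x̄)² = 1882.534; SSW = ΣΣ(x−x̄ᵢ)² = 845.102
MSB = 1882.534/3 = 627.5114; MSW = 845.102/29 = 29.1415
F = MSB/MSW = 21.5333
df = (3, 29)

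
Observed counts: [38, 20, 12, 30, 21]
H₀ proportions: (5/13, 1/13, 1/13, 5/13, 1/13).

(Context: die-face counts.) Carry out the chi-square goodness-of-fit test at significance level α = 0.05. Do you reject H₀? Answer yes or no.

reject H₀: yes

n = 121; E_i = n·p_i = [46.54, 9.31, 9.31, 46.54, 9.31]
χ² = (38−46.54)²/46.54 + (20−9.31)²/9.31 + (12−9.31)²/9.31 + (30−46.54)²/46.54 + (21−9.31)²/9.31 = 35.1934
df = 4
p-value (upper-tail) = 0.00000
At α=0.05: p < α → reject H₀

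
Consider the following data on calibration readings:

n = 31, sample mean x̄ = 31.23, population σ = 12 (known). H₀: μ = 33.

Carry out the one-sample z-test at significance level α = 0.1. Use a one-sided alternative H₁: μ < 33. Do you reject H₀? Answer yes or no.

reject H₀: no

SE = σ/√n = 12/√31 = 2.1553
z = (x̄−μ₀)/SE = (31.23−33)/2.1553 = -0.8212
p-value (one-sided, H₁ less) = 0.20575
At α=0.1: p ≥ α → fail to reject H₀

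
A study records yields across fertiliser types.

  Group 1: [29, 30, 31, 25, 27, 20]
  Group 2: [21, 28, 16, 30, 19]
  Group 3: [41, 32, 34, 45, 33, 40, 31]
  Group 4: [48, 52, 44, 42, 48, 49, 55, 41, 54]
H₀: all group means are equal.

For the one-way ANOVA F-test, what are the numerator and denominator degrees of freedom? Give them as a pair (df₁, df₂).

degrees of freedom = [3, 23]

k = 4 groups, N = 27 total
df = (k−1, N−k) = (4−1, 27−4) = (3, 23)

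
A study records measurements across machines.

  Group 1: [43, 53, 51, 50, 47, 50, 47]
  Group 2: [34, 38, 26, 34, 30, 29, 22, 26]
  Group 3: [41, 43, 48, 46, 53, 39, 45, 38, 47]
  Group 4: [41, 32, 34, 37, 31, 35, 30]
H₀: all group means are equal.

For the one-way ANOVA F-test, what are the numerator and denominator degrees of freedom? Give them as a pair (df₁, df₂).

degrees of freedom = [3, 27]

k = 4 groups, N = 31 total
df = (k−1, N−k) = (4−1, 31−4) = (3, 27)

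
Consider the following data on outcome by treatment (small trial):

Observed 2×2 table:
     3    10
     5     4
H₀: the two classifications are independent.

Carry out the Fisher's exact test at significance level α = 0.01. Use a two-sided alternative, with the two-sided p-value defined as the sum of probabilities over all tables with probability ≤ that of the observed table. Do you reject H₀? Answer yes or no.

reject H₀: no

Margins: r₁=13, r₂=9, c₁=8, c₂=14, n=22
p_obs = C(13,3)·C(9,5)/C(22,8); sum pmf over tables with pmf ≤ p_obs
p-value (two-sided) = 0.18700
At α=0.01: p ≥ α → fail to reject H₀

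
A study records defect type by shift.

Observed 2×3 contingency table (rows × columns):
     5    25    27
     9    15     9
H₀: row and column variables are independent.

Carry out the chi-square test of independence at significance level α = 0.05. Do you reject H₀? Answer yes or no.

reject H₀: yes

Row totals [57, 33], col totals [14, 40, 36], n=90
χ² = (5−8.87)²/8.87 + (25−25.33)²/25.33 + (27−22.80)²/22.80 + (9−5.13)²/5.13 + (15−14.67)²/14.67 + (9−13.20)²/13.20 = 6.7208
df = 2
p-value (upper-tail) = 0.03472
At α=0.05: p < α → reject H₀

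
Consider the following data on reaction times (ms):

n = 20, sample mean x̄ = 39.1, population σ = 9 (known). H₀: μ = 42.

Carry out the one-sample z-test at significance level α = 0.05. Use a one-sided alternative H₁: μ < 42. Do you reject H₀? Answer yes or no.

reject H₀: no

SE = σ/√n = 9/√20 = 2.0125
z = (x̄−μ₀)/SE = (39.1−42)/2.0125 = -1.4410
p-value (one-sided, H₁ less) = 0.07479
At α=0.05: p ≥ α → fail to reject H₀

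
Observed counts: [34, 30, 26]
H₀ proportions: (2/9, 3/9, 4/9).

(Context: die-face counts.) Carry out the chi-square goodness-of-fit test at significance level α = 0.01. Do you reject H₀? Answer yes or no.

n = 90; E_i = n·p_i = [20.00, 30.00, 40.00]
χ² = (34−20.00)²/20.00 + (30−30.00)²/30.00 + (26−40.00)²/40.00 = 14.7000
df = 2
p-value (upper-tail) = 0.00064
At α=0.01: p < α → reject H₀

reject H₀: yes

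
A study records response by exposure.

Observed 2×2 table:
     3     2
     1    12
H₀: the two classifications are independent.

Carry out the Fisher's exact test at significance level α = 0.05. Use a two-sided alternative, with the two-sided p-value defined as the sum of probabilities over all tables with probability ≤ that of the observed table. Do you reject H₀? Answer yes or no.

Margins: r₁=5, r₂=13, c₁=4, c₂=14, n=18
p_obs = C(5,3)·C(13,1)/C(18,4); sum pmf over tables with pmf ≤ p_obs
p-value (two-sided) = 0.04412
At α=0.05: p < α → reject H₀

reject H₀: yes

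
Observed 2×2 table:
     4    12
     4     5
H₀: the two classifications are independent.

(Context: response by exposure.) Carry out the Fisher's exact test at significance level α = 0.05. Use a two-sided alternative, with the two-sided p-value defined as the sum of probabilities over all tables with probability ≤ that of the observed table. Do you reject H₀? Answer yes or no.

reject H₀: no

Margins: r₁=16, r₂=9, c₁=8, c₂=17, n=25
p_obs = C(16,4)·C(9,4)/C(25,8); sum pmf over tables with pmf ≤ p_obs
p-value (two-sided) = 0.39422
At α=0.05: p ≥ α → fail to reject H₀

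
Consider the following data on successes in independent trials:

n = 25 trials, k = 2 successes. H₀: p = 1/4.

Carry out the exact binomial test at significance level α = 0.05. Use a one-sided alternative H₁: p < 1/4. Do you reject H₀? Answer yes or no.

Exact binomial: n=25, k=2, p₀=1/4=0.2500
P(X≤2) from Σ C(n,i)·p₀^i·(1−p₀)^(n−i)
p-value (one-sided, H₁ less) = 0.03211
At α=0.05: p < α → reject H₀

reject H₀: yes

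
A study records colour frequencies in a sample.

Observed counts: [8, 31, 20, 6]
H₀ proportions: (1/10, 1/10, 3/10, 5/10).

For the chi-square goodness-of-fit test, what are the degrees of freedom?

df = k − 1 = 4 − 1 = 3

degrees of freedom = 3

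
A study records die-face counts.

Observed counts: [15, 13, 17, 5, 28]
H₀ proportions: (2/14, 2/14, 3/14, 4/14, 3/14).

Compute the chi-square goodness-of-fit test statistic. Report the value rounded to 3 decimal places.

n = 78; E_i = n·p_i = [11.14, 11.14, 16.71, 22.29, 16.71]
χ² = (15−11.14)²/11.14 + (13−11.14)²/11.14 + (17−16.71)²/16.71 + (5−22.29)²/22.29 + (28−16.71)²/16.71 = 22.6774
df = 4

test statistic = 22.677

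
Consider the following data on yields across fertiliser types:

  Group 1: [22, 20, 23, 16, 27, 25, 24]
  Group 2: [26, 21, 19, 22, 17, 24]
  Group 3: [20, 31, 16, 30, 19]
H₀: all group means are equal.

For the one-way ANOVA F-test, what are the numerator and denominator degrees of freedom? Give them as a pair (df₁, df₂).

degrees of freedom = [2, 15]

k = 3 groups, N = 18 total
df = (k−1, N−k) = (3−1, 18−3) = (2, 15)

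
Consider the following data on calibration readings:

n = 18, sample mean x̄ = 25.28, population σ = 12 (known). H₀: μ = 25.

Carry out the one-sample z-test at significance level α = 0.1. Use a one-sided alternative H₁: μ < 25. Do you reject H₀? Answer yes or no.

reject H₀: no

SE = σ/√n = 12/√18 = 2.8284
z = (x̄−μ₀)/SE = (25.28−25)/2.8284 = 0.0990
p-value (one-sided, H₁ less) = 0.53943
At α=0.1: p ≥ α → fail to reject H₀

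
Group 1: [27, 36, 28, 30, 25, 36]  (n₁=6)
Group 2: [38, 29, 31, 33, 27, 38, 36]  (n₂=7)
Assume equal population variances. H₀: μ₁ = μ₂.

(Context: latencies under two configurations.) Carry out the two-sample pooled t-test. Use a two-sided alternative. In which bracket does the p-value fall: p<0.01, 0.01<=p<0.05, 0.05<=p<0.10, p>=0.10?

x̄₁=30.333, s₁=4.676, n₁=6
x̄₂=33.143, s₂=4.375, n₂=7
s_p² = [5·4.676² + 6·4.375²]/11 = 20.3810
SE = √(s_p²·(1/6+1/7)) = 2.5117
t = (30.333−33.143)/2.5117 = -1.1186
df = 11
p-value (two-sided) = 0.28715
→ bracket: p>=0.10

p-value bracket: p>=0.10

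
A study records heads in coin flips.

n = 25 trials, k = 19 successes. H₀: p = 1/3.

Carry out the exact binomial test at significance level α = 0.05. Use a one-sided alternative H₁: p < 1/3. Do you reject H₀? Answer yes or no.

reject H₀: no

Exact binomial: n=25, k=19, p₀=1/3=0.3333
P(X≤19) from Σ C(n,i)·p₀^i·(1−p₀)^(n−i)
p-value (one-sided, H₁ less) = 1.00000
At α=0.05: p ≥ α → fail to reject H₀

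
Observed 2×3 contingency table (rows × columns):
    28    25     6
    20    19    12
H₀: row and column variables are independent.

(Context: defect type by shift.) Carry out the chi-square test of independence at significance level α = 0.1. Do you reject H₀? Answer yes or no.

reject H₀: no

Row totals [59, 51], col totals [48, 44, 18], n=110
χ² = (28−25.75)²/25.75 + (25−23.60)²/23.60 + (6−9.65)²/9.65 + (20−22.25)²/22.25 + (19−20.40)²/20.40 + (12−8.35)²/8.35 = 3.5887
df = 2
p-value (upper-tail) = 0.16624
At α=0.1: p ≥ α → fail to reject H₀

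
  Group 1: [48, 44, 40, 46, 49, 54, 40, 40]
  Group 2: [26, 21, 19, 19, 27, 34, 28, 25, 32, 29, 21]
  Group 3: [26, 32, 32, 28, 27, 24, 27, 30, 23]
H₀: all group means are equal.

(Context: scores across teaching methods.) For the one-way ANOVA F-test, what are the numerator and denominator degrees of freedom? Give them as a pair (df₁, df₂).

k = 3 groups, N = 28 total
df = (k−1, N−k) = (3−1, 28−3) = (2, 25)

degrees of freedom = [2, 25]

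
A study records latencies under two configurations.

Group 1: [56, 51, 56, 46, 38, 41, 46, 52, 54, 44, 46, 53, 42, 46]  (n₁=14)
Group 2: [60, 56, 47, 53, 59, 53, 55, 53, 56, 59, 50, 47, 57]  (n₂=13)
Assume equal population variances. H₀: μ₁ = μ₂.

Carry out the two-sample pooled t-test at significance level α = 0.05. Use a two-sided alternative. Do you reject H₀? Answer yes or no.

reject H₀: yes

x̄₁=47.929, s₁=5.757, n₁=14
x̄₂=54.231, s₂=4.285, n₂=13
s_p² = [13·5.757² + 12·4.285²]/25 = 26.0495
SE = √(s_p²·(1/14+1/13)) = 1.9658
t = (47.929−54.231)/1.9658 = -3.2059
df = 25
p-value (two-sided) = 0.00366
At α=0.05: p < α → reject H₀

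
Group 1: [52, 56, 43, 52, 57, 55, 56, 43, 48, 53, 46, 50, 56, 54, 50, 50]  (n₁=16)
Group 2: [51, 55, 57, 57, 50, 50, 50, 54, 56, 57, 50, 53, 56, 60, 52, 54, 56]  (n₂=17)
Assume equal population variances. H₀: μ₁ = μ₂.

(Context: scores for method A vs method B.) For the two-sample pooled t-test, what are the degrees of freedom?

degrees of freedom = 31

df = n₁ + n₂ − 2 = 16 + 17 − 2 = 31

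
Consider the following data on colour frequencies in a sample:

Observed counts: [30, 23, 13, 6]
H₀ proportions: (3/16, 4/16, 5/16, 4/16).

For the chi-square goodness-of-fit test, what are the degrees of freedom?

degrees of freedom = 3

df = k − 1 = 4 − 1 = 3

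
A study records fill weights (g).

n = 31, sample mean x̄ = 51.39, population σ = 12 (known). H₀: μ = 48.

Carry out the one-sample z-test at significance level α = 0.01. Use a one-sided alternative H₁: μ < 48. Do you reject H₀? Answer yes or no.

reject H₀: no

SE = σ/√n = 12/√31 = 2.1553
z = (x̄−μ₀)/SE = (51.39−48)/2.1553 = 1.5729
p-value (one-sided, H₁ less) = 0.94213
At α=0.01: p ≥ α → fail to reject H₀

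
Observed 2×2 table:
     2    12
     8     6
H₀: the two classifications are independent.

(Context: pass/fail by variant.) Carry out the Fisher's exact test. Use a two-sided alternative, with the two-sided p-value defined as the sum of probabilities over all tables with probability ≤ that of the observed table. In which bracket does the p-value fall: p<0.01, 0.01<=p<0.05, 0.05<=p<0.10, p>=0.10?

Margins: r₁=14, r₂=14, c₁=10, c₂=18, n=28
p_obs = C(14,2)·C(14,8)/C(28,10); sum pmf over tables with pmf ≤ p_obs
p-value (two-sided) = 0.04607
→ bracket: 0.01<=p<0.05

p-value bracket: 0.01<=p<0.05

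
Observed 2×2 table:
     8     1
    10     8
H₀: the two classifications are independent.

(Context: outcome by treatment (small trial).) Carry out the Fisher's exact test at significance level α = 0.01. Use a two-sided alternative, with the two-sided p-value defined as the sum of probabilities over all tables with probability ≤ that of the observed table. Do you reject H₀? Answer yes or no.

reject H₀: no

Margins: r₁=9, r₂=18, c₁=18, c₂=9, n=27
p_obs = C(9,8)·C(18,10)/C(27,18); sum pmf over tables with pmf ≤ p_obs
p-value (two-sided) = 0.19250
At α=0.01: p ≥ α → fail to reject H₀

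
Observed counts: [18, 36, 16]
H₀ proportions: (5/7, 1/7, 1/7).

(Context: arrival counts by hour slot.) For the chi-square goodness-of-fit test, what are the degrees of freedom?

degrees of freedom = 2

df = k − 1 = 3 − 1 = 2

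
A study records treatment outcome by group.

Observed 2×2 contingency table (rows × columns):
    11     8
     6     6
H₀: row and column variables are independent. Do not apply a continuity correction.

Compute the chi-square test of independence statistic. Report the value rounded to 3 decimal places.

Row totals [19, 12], col totals [17, 14], n=31
χ² = (11−10.42)²/10.42 + (8−8.58)²/8.58 + (6−6.58)²/6.58 + (6−5.42)²/5.42 = 0.1851
df = 1

test statistic = 0.185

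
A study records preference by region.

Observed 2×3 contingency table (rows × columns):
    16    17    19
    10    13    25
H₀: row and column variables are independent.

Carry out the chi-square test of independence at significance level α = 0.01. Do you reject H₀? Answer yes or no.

reject H₀: no

Row totals [52, 48], col totals [26, 30, 44], n=100
χ² = (16−13.52)²/13.52 + (17−15.60)²/15.60 + (19−22.88)²/22.88 + (10−12.48)²/12.48 + (13−14.40)²/14.40 + (25−21.12)²/21.12 = 2.5803
df = 2
p-value (upper-tail) = 0.27524
At α=0.01: p ≥ α → fail to reject H₀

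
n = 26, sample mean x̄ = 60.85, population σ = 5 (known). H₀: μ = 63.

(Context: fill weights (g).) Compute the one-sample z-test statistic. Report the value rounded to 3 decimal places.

SE = σ/√n = 5/√26 = 0.9806
z = (x̄−μ₀)/SE = (60.85−63)/0.9806 = -2.1926

test statistic = -2.193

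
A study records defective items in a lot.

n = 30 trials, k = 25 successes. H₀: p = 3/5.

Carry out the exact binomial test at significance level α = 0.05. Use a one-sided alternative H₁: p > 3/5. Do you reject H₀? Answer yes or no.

reject H₀: yes

Exact binomial: n=30, k=25, p₀=3/5=0.6000
P(X≥25) from Σ C(n,i)·p₀^i·(1−p₀)^(n−i)
p-value (one-sided, H₁ greater) = 0.00566
At α=0.05: p < α → reject H₀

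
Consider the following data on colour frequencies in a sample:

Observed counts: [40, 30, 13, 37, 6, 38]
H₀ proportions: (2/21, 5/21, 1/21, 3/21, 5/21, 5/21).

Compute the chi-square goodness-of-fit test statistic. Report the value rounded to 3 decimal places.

n = 164; E_i = n·p_i = [15.62, 39.05, 7.81, 23.43, 39.05, 39.05]
χ² = (40−15.62)²/15.62 + (30−39.05)²/39.05 + (13−7.81)²/7.81 + (37−23.43)²/23.43 + (6−39.05)²/39.05 + (38−39.05)²/39.05 = 79.4634
df = 5

test statistic = 79.463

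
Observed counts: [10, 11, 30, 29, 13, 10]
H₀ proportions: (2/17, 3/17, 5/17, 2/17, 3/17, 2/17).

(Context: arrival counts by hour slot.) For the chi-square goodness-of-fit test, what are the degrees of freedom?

degrees of freedom = 5

df = k − 1 = 6 − 1 = 5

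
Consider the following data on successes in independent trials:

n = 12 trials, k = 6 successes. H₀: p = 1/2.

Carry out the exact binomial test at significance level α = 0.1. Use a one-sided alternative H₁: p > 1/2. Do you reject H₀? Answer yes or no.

Exact binomial: n=12, k=6, p₀=1/2=0.5000
P(X≥6) from Σ C(n,i)·p₀^i·(1−p₀)^(n−i)
p-value (one-sided, H₁ greater) = 0.61279
At α=0.1: p ≥ α → fail to reject H₀

reject H₀: no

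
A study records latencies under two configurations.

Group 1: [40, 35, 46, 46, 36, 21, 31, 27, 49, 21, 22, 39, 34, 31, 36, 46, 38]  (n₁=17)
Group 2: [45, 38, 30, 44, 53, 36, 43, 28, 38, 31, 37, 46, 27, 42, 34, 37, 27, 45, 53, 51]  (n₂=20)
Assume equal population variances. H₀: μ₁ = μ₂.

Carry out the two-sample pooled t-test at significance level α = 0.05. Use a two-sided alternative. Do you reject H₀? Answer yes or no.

reject H₀: no

x̄₁=35.176, s₁=8.904, n₁=17
x̄₂=39.250, s₂=8.284, n₂=20
s_p² = [16·8.904² + 19·8.284²]/35 = 73.4920
SE = √(s_p²·(1/17+1/20)) = 2.8280
t = (35.176−39.250)/2.8280 = -1.4404
df = 35
p-value (two-sided) = 0.15863
At α=0.05: p ≥ α → fail to reject H₀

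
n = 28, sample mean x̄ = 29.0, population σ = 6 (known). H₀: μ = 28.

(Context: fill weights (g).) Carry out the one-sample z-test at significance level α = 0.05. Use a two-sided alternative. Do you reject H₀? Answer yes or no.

reject H₀: no

SE = σ/√n = 6/√28 = 1.1339
z = (x̄−μ₀)/SE = (29.0−28)/1.1339 = 0.8819
p-value (two-sided) = 0.37782
At α=0.05: p ≥ α → fail to reject H₀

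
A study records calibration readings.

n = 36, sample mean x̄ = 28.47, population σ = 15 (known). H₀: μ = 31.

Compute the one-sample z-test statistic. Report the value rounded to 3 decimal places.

SE = σ/√n = 15/√36 = 2.5000
z = (x̄−μ₀)/SE = (28.47−31)/2.5000 = -1.0120

test statistic = -1.012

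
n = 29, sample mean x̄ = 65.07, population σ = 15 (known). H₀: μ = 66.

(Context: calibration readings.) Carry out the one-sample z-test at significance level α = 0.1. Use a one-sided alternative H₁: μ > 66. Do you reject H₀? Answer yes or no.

reject H₀: no

SE = σ/√n = 15/√29 = 2.7854
z = (x̄−μ₀)/SE = (65.07−66)/2.7854 = -0.3339
p-value (one-sided, H₁ greater) = 0.63077
At α=0.1: p ≥ α → fail to reject H₀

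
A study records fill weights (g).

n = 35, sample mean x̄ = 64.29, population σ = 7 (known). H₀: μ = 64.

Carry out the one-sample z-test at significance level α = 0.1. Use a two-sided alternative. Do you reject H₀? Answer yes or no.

SE = σ/√n = 7/√35 = 1.1832
z = (x̄−μ₀)/SE = (64.29−64)/1.1832 = 0.2451
p-value (two-sided) = 0.80638
At α=0.1: p ≥ α → fail to reject H₀

reject H₀: no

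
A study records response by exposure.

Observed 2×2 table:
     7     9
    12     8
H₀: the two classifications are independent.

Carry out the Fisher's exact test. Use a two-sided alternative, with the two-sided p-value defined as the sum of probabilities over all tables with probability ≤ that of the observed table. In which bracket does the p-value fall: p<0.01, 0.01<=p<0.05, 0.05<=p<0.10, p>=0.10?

Margins: r₁=16, r₂=20, c₁=19, c₂=17, n=36
p_obs = C(16,7)·C(20,12)/C(36,19); sum pmf over tables with pmf ≤ p_obs
p-value (two-sided) = 0.50273
→ bracket: p>=0.10

p-value bracket: p>=0.10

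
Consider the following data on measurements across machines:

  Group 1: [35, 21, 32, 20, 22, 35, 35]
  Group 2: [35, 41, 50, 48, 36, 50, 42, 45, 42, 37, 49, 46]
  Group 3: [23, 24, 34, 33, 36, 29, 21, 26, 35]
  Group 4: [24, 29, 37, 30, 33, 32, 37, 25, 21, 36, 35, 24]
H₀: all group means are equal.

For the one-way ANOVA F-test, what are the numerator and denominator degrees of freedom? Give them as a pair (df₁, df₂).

degrees of freedom = [3, 36]

k = 4 groups, N = 40 total
df = (k−1, N−k) = (4−1, 40−4) = (3, 36)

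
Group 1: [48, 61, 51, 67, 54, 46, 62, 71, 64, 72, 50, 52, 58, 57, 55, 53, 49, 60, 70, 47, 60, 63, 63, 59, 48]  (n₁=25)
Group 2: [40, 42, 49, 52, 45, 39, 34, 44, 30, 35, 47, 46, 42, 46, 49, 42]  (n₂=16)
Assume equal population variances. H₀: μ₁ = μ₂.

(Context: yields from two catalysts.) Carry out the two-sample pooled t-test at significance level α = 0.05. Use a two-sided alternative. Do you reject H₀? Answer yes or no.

reject H₀: yes

x̄₁=57.600, s₁=7.778, n₁=25
x̄₂=42.625, s₂=5.954, n₂=16
s_p² = [24·7.778² + 15·5.954²]/39 = 50.8654
SE = √(s_p²·(1/25+1/16)) = 2.2834
t = (57.600−42.625)/2.2834 = 6.5583
df = 39
p-value (two-sided) = 0.00000
At α=0.05: p < α → reject H₀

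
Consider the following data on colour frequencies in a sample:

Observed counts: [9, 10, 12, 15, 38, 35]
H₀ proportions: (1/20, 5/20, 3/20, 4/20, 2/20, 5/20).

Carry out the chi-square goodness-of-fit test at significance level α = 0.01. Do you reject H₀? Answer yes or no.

reject H₀: yes

n = 119; E_i = n·p_i = [5.95, 29.75, 17.85, 23.80, 11.90, 29.75]
χ² = (9−5.95)²/5.95 + (10−29.75)²/29.75 + (12−17.85)²/17.85 + (15−23.80)²/23.80 + (38−11.90)²/11.90 + (35−29.75)²/29.75 = 78.0168
df = 5
p-value (upper-tail) = 0.00000
At α=0.01: p < α → reject H₀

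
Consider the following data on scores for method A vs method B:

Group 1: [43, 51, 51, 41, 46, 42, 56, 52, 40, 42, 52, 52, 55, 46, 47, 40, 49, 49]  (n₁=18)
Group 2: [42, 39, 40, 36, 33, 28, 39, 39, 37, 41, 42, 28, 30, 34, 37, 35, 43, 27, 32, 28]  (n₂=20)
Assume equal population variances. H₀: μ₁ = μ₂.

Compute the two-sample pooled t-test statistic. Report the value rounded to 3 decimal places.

test statistic = 7.034

x̄₁=47.444, s₁=5.193, n₁=18
x̄₂=35.500, s₂=5.257, n₂=20
s_p² = [17·5.193² + 19·5.257²]/36 = 27.3179
SE = √(s_p²·(1/18+1/20)) = 1.6981
t = (47.444−35.500)/1.6981 = 7.0340
df = 36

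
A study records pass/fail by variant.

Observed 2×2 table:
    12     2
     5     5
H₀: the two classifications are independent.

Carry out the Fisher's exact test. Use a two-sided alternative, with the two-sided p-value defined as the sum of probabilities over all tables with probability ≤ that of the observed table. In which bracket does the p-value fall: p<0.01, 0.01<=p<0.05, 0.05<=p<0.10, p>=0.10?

Margins: r₁=14, r₂=10, c₁=17, c₂=7, n=24
p_obs = C(14,12)·C(10,5)/C(24,17); sum pmf over tables with pmf ≤ p_obs
p-value (two-sided) = 0.08501
→ bracket: 0.05<=p<0.10

p-value bracket: 0.05<=p<0.10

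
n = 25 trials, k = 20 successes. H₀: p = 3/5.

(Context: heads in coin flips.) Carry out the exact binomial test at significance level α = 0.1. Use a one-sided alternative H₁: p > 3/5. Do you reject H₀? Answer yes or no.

Exact binomial: n=25, k=20, p₀=3/5=0.6000
P(X≥20) from Σ C(n,i)·p₀^i·(1−p₀)^(n−i)
p-value (one-sided, H₁ greater) = 0.02936
At α=0.1: p < α → reject H₀

reject H₀: yes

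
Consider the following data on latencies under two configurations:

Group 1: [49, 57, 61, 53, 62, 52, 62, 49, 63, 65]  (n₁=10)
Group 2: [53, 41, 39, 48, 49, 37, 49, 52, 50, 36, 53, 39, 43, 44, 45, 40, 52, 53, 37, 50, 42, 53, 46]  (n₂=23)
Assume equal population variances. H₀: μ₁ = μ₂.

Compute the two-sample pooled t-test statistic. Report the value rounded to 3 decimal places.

x̄₁=57.300, s₁=6.093, n₁=10
x̄₂=45.696, s₂=5.919, n₂=23
s_p² = [9·6.093² + 22·5.919²]/31 = 35.6442
SE = √(s_p²·(1/10+1/23)) = 2.2615
t = (57.300−45.696)/2.2615 = 5.1314
df = 31

test statistic = 5.131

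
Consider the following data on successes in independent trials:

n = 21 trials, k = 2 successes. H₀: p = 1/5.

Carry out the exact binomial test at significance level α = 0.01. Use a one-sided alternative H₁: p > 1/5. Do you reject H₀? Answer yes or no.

reject H₀: no

Exact binomial: n=21, k=2, p₀=1/5=0.2000
P(X≥2) from Σ C(n,i)·p₀^i·(1−p₀)^(n−i)
p-value (one-sided, H₁ greater) = 0.94235
At α=0.01: p ≥ α → fail to reject H₀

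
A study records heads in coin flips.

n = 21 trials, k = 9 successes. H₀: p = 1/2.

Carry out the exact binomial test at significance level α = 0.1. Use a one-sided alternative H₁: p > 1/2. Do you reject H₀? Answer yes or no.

Exact binomial: n=21, k=9, p₀=1/2=0.5000
P(X≥9) from Σ C(n,i)·p₀^i·(1−p₀)^(n−i)
p-value (one-sided, H₁ greater) = 0.80834
At α=0.1: p ≥ α → fail to reject H₀

reject H₀: no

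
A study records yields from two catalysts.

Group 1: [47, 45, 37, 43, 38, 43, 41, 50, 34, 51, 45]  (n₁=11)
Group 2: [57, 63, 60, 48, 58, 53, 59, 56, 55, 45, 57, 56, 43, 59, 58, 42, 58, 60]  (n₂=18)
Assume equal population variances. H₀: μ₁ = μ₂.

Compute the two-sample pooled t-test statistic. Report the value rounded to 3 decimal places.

test statistic = -5.224

x̄₁=43.091, s₁=5.319, n₁=11
x̄₂=54.833, s₂=6.176, n₂=18
s_p² = [10·5.319² + 17·6.176²]/27 = 34.4966
SE = √(s_p²·(1/11+1/18)) = 2.2478
t = (43.091−54.833)/2.2478 = -5.2240
df = 27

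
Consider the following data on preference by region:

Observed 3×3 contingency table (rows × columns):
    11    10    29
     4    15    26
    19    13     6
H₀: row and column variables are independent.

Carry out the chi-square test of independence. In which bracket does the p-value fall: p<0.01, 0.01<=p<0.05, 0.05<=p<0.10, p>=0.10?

p-value bracket: p<0.01

Row totals [50, 45, 38], col totals [34, 38, 61], n=133
χ² = (11−12.78)²/12.78 + (10−14.29)²/14.29 + (29−22.93)²/22.93 + (4−11.50)²/11.50 + (15−12.86)²/12.86 + (26−20.64)²/20.64 + (19−9.71)²/9.71 + (13−10.86)²/10.86 + (6−17.43)²/17.43 = 26.5769
df = 4
p-value (upper-tail) = 0.00002
→ bracket: p<0.01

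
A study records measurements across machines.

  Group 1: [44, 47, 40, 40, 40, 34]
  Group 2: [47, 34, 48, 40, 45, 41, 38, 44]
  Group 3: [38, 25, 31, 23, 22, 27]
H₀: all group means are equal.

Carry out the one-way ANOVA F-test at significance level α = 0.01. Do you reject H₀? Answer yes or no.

Group means [40.83, 42.12, 27.67], grand mean 37.400
SSB = Σnᵢ(x̄ᵢ−x̄)² = 817.758; SSW = ΣΣ(x−x̄ᵢ)² = 435.042
MSB = 817.758/2 = 408.8792; MSW = 435.042/17 = 25.5907
F = MSB/MSW = 15.9777
df = (2, 17)
p-value (upper-tail) = 0.00012
At α=0.01: p < α → reject H₀

reject H₀: yes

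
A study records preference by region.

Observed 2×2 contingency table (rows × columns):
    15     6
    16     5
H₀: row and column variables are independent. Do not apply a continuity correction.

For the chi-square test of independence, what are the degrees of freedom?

df = (r−1)(c−1) = (2−1)·(2−1) = 1

degrees of freedom = 1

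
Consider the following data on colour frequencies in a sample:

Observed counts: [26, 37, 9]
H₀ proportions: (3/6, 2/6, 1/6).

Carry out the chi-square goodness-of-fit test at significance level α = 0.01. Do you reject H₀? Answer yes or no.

reject H₀: yes

n = 72; E_i = n·p_i = [36.00, 24.00, 12.00]
χ² = (26−36.00)²/36.00 + (37−24.00)²/24.00 + (9−12.00)²/12.00 = 10.5694
df = 2
p-value (upper-tail) = 0.00507
At α=0.01: p < α → reject H₀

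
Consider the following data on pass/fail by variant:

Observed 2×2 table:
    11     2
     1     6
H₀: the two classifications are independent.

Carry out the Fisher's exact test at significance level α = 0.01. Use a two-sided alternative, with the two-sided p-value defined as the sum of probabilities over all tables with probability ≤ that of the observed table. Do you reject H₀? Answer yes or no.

Margins: r₁=13, r₂=7, c₁=12, c₂=8, n=20
p_obs = C(13,11)·C(7,1)/C(20,12); sum pmf over tables with pmf ≤ p_obs
p-value (two-sided) = 0.00444
At α=0.01: p < α → reject H₀

reject H₀: yes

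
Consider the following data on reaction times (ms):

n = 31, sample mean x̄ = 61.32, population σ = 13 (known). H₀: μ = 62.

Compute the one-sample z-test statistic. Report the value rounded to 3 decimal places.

test statistic = -0.291

SE = σ/√n = 13/√31 = 2.3349
z = (x̄−μ₀)/SE = (61.32−62)/2.3349 = -0.2912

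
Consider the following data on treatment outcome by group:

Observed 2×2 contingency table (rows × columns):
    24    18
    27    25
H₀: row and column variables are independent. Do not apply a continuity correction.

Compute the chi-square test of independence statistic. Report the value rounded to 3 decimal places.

test statistic = 0.255

Row totals [42, 52], col totals [51, 43], n=94
χ² = (24−22.79)²/22.79 + (18−19.21)²/19.21 + (27−28.21)²/28.21 + (25−23.79)²/23.79 = 0.2551
df = 1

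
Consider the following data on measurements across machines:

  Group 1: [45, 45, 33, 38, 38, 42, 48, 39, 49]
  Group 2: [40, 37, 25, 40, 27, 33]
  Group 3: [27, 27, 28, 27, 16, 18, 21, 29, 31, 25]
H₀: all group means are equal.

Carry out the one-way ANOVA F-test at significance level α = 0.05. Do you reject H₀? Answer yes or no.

reject H₀: yes

Group means [41.89, 33.67, 24.90], grand mean 33.120
SSB = Σnᵢ(x̄ᵢ−x̄)² = 1369.518; SSW = ΣΣ(x−x̄ᵢ)² = 655.122
MSB = 1369.518/2 = 684.7589; MSW = 655.122/22 = 29.7783
F = MSB/MSW = 22.9952
df = (2, 22)
p-value (upper-tail) = 0.00000
At α=0.05: p < α → reject H₀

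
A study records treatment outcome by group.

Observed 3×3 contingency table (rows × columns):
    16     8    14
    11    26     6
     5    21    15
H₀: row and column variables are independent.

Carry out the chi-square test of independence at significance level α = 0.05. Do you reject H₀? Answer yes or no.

reject H₀: yes

Row totals [38, 43, 41], col totals [32, 55, 35], n=122
χ² = (16−9.97)²/9.97 + (8−17.13)²/17.13 + (14−10.90)²/10.90 + (11−11.28)²/11.28 + (26−19.39)²/19.39 + (6−12.34)²/12.34 + (5−10.75)²/10.75 + (21−18.48)²/18.48 + (15−11.76)²/11.76 = 19.2300
df = 4
p-value (upper-tail) = 0.00071
At α=0.05: p < α → reject H₀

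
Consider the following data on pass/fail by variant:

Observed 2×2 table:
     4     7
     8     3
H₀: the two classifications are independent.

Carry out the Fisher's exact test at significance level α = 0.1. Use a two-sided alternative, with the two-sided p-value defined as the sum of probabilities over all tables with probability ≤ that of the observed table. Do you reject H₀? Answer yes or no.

Margins: r₁=11, r₂=11, c₁=12, c₂=10, n=22
p_obs = C(11,4)·C(11,8)/C(22,12); sum pmf over tables with pmf ≤ p_obs
p-value (two-sided) = 0.19838
At α=0.1: p ≥ α → fail to reject H₀

reject H₀: no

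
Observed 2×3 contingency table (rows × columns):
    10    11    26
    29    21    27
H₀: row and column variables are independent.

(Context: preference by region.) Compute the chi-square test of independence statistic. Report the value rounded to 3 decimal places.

test statistic = 5.462

Row totals [47, 77], col totals [39, 32, 53], n=124
χ² = (10−14.78)²/14.78 + (11−12.13)²/12.13 + (26−20.09)²/20.09 + (29−24.22)²/24.22 + (21−19.87)²/19.87 + (27−32.91)²/32.91 = 5.4619
df = 2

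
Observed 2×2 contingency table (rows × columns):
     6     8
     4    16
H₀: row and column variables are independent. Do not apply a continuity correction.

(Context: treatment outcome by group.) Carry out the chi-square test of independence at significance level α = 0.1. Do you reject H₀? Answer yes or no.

Row totals [14, 20], col totals [10, 24], n=34
χ² = (6−4.12)²/4.12 + (8−9.88)²/9.88 + (4−5.88)²/5.88 + (16−14.12)²/14.12 = 2.0724
df = 1
p-value (upper-tail) = 0.14999
At α=0.1: p ≥ α → fail to reject H₀

reject H₀: no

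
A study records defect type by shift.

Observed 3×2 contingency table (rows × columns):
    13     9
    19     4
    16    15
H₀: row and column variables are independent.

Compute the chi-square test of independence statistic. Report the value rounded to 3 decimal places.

test statistic = 5.672

Row totals [22, 23, 31], col totals [48, 28], n=76
χ² = (13−13.89)²/13.89 + (9−8.11)²/8.11 + (19−14.53)²/14.53 + (4−8.47)²/8.47 + (16−19.58)²/19.58 + (15−11.42)²/11.42 = 5.6718
df = 2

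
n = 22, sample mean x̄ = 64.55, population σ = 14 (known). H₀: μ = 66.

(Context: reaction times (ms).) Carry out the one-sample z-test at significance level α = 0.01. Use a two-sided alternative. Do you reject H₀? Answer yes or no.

reject H₀: no

SE = σ/√n = 14/√22 = 2.9848
z = (x̄−μ₀)/SE = (64.55−66)/2.9848 = -0.4858
p-value (two-sided) = 0.62711
At α=0.01: p ≥ α → fail to reject H₀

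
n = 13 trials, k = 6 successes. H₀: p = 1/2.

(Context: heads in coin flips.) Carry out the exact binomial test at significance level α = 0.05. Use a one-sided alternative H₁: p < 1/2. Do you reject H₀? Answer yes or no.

reject H₀: no

Exact binomial: n=13, k=6, p₀=1/2=0.5000
P(X≤6) from Σ C(n,i)·p₀^i·(1−p₀)^(n−i)
p-value (one-sided, H₁ less) = 0.50000
At α=0.05: p ≥ α → fail to reject H₀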